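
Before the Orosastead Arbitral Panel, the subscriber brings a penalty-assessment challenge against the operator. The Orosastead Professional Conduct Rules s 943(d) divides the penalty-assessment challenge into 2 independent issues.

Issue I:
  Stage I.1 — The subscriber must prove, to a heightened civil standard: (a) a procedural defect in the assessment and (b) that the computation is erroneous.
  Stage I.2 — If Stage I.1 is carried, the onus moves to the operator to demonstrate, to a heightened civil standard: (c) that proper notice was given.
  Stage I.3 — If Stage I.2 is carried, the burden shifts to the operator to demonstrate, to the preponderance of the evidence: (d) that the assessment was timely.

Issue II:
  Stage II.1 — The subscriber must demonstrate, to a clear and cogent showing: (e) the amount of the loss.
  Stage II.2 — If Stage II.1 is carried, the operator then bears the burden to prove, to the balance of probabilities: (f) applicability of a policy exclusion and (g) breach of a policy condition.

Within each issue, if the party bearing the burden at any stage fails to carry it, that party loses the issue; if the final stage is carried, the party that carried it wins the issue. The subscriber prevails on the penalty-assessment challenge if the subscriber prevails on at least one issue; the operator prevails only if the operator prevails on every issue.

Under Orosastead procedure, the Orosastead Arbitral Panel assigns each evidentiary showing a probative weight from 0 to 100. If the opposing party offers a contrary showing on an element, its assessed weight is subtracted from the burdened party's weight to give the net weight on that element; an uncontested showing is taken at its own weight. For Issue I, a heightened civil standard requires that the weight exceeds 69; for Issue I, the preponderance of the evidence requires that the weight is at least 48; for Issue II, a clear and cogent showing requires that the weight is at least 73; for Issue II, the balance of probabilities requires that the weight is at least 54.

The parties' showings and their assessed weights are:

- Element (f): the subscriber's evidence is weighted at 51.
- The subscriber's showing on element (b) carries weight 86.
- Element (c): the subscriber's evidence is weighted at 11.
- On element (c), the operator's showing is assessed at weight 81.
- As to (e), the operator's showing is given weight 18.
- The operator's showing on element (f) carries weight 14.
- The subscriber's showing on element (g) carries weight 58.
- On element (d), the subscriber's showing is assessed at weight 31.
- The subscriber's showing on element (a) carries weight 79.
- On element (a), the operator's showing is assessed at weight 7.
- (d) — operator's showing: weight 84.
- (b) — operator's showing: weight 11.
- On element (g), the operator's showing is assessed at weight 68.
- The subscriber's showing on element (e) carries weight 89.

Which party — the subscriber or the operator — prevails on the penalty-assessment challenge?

operator

— Issue I —
Stage I.1 — burden on subscriber; standard: a heightened civil standard (weight exceeds 69).
    (a): 79 − 7 = 72 > 69 [met]
    (b): 86 − 11 = 75 > 69 [met]
  All elements met. The burden passes to the operator.
Stage I.2 — burden on operator; standard: a heightened civil standard (weight exceeds 69).
    (c): 81 − 11 = 70 > 69 [met]
  Stage I.2 is satisfied; the operator continues to bear the burden.
Stage I.3 — burden on operator; standard: the preponderance of the evidence (weight is at least 48).
    (d): 84 − 31 = 53 ≥ 48 [met]
  Stage I.3 carried; the final stage is satisfied.
With every stage satisfied, the operator prevails on this issue.
— Issue II —
Stage II.1 (subscriber, a clear and cogent showing, weight is at least 73): (e) net 89−18=71 < 73 — fails.
  The subscriber does not carry Stage II.1.
So the operator prevails on this issue.
Per-issue: Issue I → operator; Issue II → operator. The subscriber must prevail on at least one issue; overall, the operator prevails.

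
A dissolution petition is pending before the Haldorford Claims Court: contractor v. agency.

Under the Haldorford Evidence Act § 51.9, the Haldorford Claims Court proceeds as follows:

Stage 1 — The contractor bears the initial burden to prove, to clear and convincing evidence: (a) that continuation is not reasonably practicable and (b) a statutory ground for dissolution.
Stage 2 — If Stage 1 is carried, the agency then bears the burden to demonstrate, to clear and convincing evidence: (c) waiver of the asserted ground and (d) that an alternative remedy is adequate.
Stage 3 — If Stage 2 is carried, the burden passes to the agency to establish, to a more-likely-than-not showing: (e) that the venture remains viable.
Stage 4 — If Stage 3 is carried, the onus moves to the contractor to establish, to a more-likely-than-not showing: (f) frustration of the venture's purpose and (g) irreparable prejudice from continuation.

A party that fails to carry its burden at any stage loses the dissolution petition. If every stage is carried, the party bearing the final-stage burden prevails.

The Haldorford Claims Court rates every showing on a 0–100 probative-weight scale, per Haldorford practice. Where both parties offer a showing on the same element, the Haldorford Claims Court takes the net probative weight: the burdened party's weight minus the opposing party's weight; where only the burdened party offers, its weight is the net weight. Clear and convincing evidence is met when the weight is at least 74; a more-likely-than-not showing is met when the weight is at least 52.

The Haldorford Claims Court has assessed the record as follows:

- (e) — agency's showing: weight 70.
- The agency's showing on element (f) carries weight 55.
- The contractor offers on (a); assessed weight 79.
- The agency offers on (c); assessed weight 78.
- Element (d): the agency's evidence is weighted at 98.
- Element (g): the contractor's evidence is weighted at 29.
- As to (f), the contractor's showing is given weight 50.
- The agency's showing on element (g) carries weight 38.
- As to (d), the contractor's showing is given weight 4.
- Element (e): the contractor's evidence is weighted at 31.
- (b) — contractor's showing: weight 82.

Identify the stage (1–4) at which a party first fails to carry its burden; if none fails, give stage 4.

stage 3

At Stage 1 the contractor must meet clear and convincing evidence (weight is at least 74): on (a) the weight is 79, ≥ 74, so (a) meets the standard; on (b) the weight is 82, which does reach 74, so (b) meets the standard.
  All elements met. The burden passes to the agency.
At Stage 2 the agency must meet clear and convincing evidence (weight is at least 74): on (c) the weight is 78, which does reach 74, so (c) meets the standard; on (d) the weight is 98 less the opposing 4 gives net 94, ≥ 74, so (d) meets the standard.
  All elements met. The agency retains the burden for Stage 3.
At Stage 3 the agency must meet a more-likely-than-not showing (weight is at least 52): on (e) the weight is 70 less the opposing 31 gives net 39, < 52, so (e) does not meet the standard.
  Not every element is met, so the agency fails to carry Stage 3.
The analysis ends at Stage 3; the contractor prevails.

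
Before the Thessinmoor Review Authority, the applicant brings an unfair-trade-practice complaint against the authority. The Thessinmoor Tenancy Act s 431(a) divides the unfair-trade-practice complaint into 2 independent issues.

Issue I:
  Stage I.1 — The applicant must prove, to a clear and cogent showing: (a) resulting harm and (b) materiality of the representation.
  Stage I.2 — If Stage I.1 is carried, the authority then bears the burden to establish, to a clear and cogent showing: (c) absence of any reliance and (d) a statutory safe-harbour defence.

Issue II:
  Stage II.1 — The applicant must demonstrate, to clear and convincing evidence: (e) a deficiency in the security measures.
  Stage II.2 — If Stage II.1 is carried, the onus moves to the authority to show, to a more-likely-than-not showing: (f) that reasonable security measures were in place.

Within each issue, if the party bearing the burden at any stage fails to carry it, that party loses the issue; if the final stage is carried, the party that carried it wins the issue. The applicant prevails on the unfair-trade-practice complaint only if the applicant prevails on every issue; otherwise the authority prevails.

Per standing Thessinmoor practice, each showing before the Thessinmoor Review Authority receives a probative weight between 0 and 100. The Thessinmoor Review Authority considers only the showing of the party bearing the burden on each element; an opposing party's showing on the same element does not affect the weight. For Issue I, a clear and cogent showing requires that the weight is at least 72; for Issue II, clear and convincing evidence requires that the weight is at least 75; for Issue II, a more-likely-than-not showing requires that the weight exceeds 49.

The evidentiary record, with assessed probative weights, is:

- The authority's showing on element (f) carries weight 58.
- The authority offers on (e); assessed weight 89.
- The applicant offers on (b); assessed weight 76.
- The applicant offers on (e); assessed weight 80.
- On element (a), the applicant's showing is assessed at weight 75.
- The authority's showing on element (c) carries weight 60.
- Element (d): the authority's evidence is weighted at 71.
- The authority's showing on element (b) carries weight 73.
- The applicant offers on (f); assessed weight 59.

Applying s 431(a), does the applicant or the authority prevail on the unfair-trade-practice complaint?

authority

— Issue I —
Stage I.1 — burden on applicant; standard: a clear and cogent showing (weight is at least 72).
    (a): 75 ≥ 72 [met]
    (b): 76 (authority's 73 disregarded) ≥ 72 [met]
  All elements met. The burden passes to the authority.
Stage I.2 — burden on authority; standard: a clear and cogent showing (weight is at least 72).
    (c): 60 < 72 [not met]
    (d): 71 < 72 [not met]
  Not every element is met, so the authority fails to carry Stage I.2.
The applicant prevails on this issue.
— Issue II —
At Stage II.1 the applicant must meet clear and convincing evidence (weight is at least 75): on (e) the weight is 80 (the authority's 89 is given no effect), ≥ 75, so (e) meets the standard.
  The applicant carries Stage II.1; the authority now bears the burden.
At Stage II.2 the authority must meet a more-likely-than-not showing (weight exceeds 49): on (f) the weight is 58 (the applicant's 59 is given no effect), which does exceed 49, so (f) meets the standard.
  Stage II.2 carried; the final stage is satisfied.
All stages carried — the authority prevails on this issue.
Per-issue: Issue I → applicant; Issue II → authority. The applicant must prevail on every issue; overall, the authority prevails.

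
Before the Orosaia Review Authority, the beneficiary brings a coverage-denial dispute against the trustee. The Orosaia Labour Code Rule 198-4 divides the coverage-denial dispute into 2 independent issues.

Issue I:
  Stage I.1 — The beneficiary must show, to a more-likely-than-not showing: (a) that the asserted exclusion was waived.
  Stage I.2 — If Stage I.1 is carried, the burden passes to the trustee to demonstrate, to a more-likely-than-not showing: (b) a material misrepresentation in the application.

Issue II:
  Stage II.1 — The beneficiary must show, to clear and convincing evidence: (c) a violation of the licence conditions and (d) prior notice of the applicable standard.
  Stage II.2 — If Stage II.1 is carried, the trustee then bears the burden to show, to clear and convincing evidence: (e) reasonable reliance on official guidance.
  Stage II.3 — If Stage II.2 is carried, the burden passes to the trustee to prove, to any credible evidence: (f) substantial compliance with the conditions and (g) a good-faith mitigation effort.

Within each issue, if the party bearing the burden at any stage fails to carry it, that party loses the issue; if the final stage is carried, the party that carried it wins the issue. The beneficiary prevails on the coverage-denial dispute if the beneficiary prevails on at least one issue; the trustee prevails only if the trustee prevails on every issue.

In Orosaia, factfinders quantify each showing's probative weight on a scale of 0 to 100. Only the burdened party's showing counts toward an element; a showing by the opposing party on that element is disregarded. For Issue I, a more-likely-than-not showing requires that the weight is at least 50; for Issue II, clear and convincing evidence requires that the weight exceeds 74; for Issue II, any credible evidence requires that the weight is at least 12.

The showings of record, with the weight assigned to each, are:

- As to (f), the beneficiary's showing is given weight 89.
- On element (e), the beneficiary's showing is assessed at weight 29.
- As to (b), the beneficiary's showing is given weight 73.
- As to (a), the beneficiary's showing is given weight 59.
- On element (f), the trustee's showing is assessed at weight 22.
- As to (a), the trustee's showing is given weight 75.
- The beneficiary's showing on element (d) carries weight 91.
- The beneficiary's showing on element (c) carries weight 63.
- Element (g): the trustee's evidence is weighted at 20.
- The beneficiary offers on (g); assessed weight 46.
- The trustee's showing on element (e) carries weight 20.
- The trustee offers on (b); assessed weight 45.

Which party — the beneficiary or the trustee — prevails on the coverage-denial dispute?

beneficiary

— Issue I —
Stage I.1 (beneficiary, a more-likely-than-not showing, weight is at least 50): (a) 59 (trustee's 75 disregarded) ≥ 50 — meets.
  Stage I.1 carried; the burden shifts to the trustee.
Stage I.2 (trustee, a more-likely-than-not showing, weight is at least 50): (b) 45 (beneficiary's 73 disregarded) < 50 — fails.
  The trustee does not carry Stage I.2.
The beneficiary prevails on this issue.
— Issue II —
Stage II.1 — burden on beneficiary; standard: clear and convincing evidence (weight exceeds 74).
    (c): 63 ≤ 74 [not met]
    (d): 91 > 74 [met]
  Stage II.1 not carried; the beneficiary fails its burden.
The trustee prevails on this issue.
Per-issue: Issue I → beneficiary; Issue II → trustee. The beneficiary must prevail on at least one issue; overall, the beneficiary prevails.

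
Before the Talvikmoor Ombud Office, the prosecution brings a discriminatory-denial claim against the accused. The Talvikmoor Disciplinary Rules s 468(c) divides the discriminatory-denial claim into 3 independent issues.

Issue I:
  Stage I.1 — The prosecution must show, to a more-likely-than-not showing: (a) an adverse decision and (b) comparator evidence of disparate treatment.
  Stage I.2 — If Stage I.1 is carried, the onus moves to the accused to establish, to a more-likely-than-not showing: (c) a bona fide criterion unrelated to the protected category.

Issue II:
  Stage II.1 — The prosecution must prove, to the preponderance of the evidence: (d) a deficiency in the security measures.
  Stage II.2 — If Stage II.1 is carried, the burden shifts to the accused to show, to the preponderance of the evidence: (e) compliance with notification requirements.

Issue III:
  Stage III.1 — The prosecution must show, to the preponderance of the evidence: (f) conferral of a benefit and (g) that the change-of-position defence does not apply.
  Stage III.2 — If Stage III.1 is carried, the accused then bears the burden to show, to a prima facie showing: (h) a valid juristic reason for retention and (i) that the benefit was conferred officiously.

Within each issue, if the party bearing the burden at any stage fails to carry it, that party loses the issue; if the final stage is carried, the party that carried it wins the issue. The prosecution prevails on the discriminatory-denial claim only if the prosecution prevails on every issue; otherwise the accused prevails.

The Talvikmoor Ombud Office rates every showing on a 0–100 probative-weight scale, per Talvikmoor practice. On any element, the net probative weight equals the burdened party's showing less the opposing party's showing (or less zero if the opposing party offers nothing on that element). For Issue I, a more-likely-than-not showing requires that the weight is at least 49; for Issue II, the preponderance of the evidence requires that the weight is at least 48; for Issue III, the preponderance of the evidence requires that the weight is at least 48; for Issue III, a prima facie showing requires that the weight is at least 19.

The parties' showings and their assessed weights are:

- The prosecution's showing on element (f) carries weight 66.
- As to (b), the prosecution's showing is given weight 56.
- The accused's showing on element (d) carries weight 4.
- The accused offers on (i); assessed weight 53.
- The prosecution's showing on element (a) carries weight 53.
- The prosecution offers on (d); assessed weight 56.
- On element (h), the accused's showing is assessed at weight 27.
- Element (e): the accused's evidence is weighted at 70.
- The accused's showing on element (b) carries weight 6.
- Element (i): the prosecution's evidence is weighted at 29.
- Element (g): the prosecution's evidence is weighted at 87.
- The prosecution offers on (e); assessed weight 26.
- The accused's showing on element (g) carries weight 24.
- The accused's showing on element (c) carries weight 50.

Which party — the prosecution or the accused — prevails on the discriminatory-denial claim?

accused

— Issue I —
Stage I.1 — burden on prosecution; standard: a more-likely-than-not showing (weight is at least 49).
    (a): 53 ≥ 49 [met]
    (b): 56 − 6 = 50 ≥ 49 [met]
  All elements met. The burden passes to the accused.
Stage I.2 — burden on accused; standard: a more-likely-than-not showing (weight is at least 49).
    (c): 50 ≥ 49 [met]
  The accused carries the last stage.
Every stage carried; the accused prevails on this issue.
— Issue II —
Stage II.1 (prosecution, the preponderance of the evidence, weight is at least 48): (d) net 56−4=52 ≥ 48 — meets.
  The prosecution carries Stage II.1; the accused now bears the burden.
Stage II.2 (accused, the preponderance of the evidence, weight is at least 48): (e) net 70−26=44 < 48 — fails.
  Stage II.2 not carried; the accused fails its burden.
The analysis ends at Stage II.2; the prosecution prevails on this issue.
— Issue III —
Stage III.1 (prosecution, the preponderance of the evidence, weight is at least 48): (f) 66 ≥ 48 — meets; (g) net 87−24=63 ≥ 48 — meets.
  All elements met. The burden passes to the accused.
Stage III.2 (accused, a prima facie showing, weight is at least 19): (h) 27 ≥ 19 — meets; (i) net 53−29=24 ≥ 19 — meets.
  The accused carries the last stage.
With every stage satisfied, the accused prevails on this issue.
Per-issue: Issue I → accused; Issue II → prosecution; Issue III → accused. The prosecution must prevail on every issue; overall, the accused prevails.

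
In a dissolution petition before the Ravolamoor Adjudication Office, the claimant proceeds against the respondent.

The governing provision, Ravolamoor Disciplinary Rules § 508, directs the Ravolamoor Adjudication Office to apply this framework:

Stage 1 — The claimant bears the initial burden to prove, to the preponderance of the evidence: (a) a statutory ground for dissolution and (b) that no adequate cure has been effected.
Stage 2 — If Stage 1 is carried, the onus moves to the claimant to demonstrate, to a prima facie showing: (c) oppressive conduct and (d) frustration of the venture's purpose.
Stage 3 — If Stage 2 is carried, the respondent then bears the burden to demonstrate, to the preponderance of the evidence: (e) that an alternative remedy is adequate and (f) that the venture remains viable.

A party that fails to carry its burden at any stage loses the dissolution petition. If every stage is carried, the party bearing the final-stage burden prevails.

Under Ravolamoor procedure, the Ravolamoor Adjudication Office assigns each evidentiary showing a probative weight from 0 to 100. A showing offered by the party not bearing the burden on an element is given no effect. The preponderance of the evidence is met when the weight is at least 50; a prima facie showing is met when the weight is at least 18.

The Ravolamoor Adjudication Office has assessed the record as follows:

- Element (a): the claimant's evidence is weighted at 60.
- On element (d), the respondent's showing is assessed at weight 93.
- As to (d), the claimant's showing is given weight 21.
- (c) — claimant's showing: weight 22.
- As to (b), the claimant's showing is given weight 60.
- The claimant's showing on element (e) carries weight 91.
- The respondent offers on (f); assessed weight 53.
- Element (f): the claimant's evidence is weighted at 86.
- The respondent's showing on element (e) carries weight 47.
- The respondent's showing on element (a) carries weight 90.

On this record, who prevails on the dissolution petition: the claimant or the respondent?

Stage 1 — burden on claimant; standard: the preponderance of the evidence (weight is at least 50).
    (a): 60 (respondent's 90 disregarded) ≥ 50 [met]
    (b): 60 ≥ 50 [met]
  All elements met. The claimant retains the burden for Stage 2.
Stage 2 — burden on claimant; standard: a prima facie showing (weight is at least 18).
    (c): 22 ≥ 18 [met]
    (d): 21 (respondent's 93 disregarded) ≥ 18 [met]
  The claimant carries Stage 2; the respondent now bears the burden.
Stage 3 — burden on respondent; standard: the preponderance of the evidence (weight is at least 50).
    (e): 47 (claimant's 91 disregarded) < 50 [not met]
    (f): 53 (claimant's 86 disregarded) ≥ 50 [met]
  The respondent does not carry Stage 3.
The claimant prevails.

claimant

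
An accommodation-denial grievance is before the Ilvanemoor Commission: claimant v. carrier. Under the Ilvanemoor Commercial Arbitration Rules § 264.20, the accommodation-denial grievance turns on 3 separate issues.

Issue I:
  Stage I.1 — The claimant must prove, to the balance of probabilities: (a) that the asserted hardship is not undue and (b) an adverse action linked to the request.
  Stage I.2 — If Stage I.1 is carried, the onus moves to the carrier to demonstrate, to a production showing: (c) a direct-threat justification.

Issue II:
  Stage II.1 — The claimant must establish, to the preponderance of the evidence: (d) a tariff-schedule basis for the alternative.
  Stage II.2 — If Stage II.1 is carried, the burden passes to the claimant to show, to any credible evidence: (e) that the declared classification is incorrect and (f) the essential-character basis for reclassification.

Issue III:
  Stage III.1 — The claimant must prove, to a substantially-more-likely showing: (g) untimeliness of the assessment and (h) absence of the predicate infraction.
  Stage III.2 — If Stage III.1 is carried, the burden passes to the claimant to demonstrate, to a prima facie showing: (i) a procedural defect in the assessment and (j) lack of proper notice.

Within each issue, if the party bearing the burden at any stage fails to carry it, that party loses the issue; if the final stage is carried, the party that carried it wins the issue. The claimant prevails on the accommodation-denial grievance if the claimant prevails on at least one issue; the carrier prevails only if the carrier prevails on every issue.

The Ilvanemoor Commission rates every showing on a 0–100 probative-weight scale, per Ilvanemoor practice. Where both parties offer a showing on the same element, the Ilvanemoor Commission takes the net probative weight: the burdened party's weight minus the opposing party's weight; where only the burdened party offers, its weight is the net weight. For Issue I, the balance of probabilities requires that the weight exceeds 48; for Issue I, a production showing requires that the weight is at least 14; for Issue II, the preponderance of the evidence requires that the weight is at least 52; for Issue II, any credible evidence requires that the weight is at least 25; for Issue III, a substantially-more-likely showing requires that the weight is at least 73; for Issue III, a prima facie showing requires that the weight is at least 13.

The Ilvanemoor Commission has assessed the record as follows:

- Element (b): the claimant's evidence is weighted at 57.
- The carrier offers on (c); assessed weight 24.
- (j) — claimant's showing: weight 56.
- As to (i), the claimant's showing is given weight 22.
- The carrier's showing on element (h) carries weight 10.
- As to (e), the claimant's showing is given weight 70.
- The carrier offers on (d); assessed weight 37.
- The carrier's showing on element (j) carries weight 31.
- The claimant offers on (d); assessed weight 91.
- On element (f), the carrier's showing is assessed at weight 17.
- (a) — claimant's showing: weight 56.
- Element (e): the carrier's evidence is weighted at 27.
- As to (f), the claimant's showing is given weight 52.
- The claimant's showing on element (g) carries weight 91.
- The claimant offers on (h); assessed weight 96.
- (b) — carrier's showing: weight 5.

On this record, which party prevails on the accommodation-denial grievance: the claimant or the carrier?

claimant

— Issue I —
Stage I.1 (claimant, the balance of probabilities, weight exceeds 48): (a) 56 > 48 — meets; (b) net 57−5=52 > 48 — meets.
  Stage I.1 is satisfied; the onus moves to the carrier.
Stage I.2 (carrier, a production showing, weight is at least 14): (c) 24 ≥ 14 — meets.
  All elements met at the final stage.
With every stage satisfied, the carrier prevails on this issue.
— Issue II —
At Stage II.1 the claimant must meet the preponderance of the evidence (weight is at least 52): on (d) the weight is 91 less the opposing 37 gives net 54, ≥ 52, so (d) meets the standard.
  Stage II.1 is satisfied; the claimant continues to bear the burden.
At Stage II.2 the claimant must meet any credible evidence (weight is at least 25): on (e) the weight is 70 less the opposing 27 gives net 43, ≥ 25, so (e) meets the standard; on (f) the weight is 52 less the opposing 17 gives net 35, which does reach 25, so (f) meets the standard.
  The claimant carries the last stage.
Every stage carried; the claimant prevails on this issue.
— Issue III —
Stage III.1 (claimant, a substantially-more-likely showing, weight is at least 73): (g) 91 ≥ 73 — meets; (h) net 96−10=86 ≥ 73 — meets.
  Stage III.1 carried; the burden remains with the claimant.
Stage III.2 (claimant, a prima facie showing, weight is at least 13): (i) 22 ≥ 13 — meets; (j) net 56−31=25 ≥ 13 — meets.
  All elements met at the final stage.
All stages carried — the claimant prevails on this issue.
Per-issue: Issue I → carrier; Issue II → claimant; Issue III → claimant. The claimant must prevail on at least one issue; overall, the claimant prevails.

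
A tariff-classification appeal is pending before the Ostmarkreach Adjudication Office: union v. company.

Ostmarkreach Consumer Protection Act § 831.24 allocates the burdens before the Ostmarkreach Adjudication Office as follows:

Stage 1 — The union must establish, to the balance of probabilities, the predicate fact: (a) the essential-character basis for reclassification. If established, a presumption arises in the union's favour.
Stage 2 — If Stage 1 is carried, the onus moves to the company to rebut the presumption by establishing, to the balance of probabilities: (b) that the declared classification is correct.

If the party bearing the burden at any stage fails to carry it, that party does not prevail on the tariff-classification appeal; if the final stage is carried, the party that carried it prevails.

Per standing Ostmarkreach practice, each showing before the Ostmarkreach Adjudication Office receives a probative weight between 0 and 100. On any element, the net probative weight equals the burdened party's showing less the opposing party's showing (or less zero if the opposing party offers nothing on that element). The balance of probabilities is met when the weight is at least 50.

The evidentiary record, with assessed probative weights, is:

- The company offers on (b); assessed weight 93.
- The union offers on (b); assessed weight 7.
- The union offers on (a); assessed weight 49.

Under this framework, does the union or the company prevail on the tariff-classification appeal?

company

At Stage 1 the union must meet the balance of probabilities (weight is at least 50): on (a) the weight is 49, < 50, so (a) does not meet the standard.
  Not every element is met, so the union fails to carry Stage 1.
The company prevails.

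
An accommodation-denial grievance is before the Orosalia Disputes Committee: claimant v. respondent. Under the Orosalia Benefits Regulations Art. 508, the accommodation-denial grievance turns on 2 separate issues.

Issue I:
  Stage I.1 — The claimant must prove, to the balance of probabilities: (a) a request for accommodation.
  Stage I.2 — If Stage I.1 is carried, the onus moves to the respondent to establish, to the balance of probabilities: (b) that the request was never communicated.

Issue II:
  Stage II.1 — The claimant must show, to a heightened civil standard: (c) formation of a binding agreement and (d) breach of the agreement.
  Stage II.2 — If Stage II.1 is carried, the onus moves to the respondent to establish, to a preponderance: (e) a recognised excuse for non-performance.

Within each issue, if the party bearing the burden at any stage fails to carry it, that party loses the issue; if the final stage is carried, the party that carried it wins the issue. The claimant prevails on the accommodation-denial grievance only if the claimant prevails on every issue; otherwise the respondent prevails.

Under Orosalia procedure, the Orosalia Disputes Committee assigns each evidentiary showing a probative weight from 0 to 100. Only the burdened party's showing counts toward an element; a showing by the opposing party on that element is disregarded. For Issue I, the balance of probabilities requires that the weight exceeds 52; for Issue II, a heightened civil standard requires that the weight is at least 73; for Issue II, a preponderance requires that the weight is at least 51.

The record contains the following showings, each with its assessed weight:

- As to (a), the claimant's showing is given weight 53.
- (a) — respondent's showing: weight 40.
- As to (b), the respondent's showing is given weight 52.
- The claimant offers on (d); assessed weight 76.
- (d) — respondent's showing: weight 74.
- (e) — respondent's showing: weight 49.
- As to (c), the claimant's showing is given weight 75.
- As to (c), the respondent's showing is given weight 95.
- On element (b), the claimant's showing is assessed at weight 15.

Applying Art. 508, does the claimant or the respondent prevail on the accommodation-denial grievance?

claimant

— Issue I —
At Stage I.1 the claimant must meet the balance of probabilities (weight exceeds 52): on (a) the weight is 53 (the respondent's 40 is given no effect), which does exceed 52, so (a) meets the standard.
  The claimant carries Stage I.1; the respondent now bears the burden.
At Stage I.2 the respondent must meet the balance of probabilities (weight exceeds 52): on (b) the weight is 52 (the claimant's 15 is given no effect), ≤ 52, so (b) does not meet the standard.
  The respondent does not carry Stage I.2.
So the claimant prevails on this issue.
— Issue II —
Stage II.1 — burden on claimant; standard: a heightened civil standard (weight is at least 73).
    (c): 75 (respondent's 95 disregarded) ≥ 73 [met]
    (d): 76 (respondent's 74 disregarded) ≥ 73 [met]
  Stage II.1 is satisfied; the onus moves to the respondent.
Stage II.2 — burden on respondent; standard: a preponderance (weight is at least 51).
    (e): 49 < 51 [not met]
  Not every element is met, so the respondent fails to carry Stage II.2.
The claimant prevails on this issue.
Per-issue: Issue I → claimant; Issue II → claimant. The claimant must prevail on every issue; overall, the claimant prevails.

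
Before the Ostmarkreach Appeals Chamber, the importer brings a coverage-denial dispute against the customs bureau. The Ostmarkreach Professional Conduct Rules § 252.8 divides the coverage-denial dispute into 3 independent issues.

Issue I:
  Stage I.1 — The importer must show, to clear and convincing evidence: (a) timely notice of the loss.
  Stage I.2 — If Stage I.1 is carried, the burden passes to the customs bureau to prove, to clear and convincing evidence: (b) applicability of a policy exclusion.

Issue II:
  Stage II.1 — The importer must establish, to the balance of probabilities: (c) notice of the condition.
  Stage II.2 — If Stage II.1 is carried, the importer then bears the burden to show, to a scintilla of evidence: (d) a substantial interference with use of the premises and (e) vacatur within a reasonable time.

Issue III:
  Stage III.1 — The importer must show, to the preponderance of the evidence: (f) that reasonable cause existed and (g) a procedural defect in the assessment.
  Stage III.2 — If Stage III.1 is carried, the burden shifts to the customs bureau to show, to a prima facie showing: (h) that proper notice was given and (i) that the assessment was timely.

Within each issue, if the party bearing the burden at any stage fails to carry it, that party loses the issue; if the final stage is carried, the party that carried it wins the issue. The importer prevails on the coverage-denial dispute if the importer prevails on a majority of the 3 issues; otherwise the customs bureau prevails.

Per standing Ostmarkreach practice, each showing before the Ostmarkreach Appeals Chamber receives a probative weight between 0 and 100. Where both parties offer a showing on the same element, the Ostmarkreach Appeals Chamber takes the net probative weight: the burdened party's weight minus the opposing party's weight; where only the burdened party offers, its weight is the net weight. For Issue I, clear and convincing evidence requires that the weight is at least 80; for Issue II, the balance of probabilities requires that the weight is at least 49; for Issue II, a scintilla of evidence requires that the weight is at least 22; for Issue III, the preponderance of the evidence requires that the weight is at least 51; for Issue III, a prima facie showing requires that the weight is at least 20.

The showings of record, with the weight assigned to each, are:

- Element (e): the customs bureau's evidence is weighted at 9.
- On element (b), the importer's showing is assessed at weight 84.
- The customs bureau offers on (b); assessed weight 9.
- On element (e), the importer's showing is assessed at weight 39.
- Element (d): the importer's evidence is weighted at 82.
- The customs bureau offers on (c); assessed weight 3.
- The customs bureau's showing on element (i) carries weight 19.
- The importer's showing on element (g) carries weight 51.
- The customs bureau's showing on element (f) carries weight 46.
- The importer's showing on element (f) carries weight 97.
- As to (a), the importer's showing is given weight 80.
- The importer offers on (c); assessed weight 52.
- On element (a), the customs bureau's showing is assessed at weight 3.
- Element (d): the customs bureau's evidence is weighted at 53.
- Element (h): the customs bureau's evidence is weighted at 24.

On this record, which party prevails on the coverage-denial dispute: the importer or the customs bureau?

importer

— Issue I —
Stage I.1 — burden on importer; standard: clear and convincing evidence (weight is at least 80).
    (a): 80 − 3 = 77 < 80 [not met]
  Not every element is met, so the importer fails to carry Stage I.1.
The analysis ends at Stage I.1; the customs bureau prevails on this issue.
— Issue II —
At Stage II.1 the importer must meet the balance of probabilities (weight is at least 49): on (c) the weight is 52 less the opposing 3 gives net 49, which does reach 49, so (c) meets the standard.
  All elements met. The importer retains the burden for Stage II.2.
At Stage II.2 the importer must meet a scintilla of evidence (weight is at least 22): on (d) the weight is 82 less the opposing 53 gives net 29, which does reach 22, so (d) meets the standard; on (e) the weight is 39 less the opposing 9 gives net 30, ≥ 22, so (e) meets the standard.
  Stage II.2 carried; the final stage is satisfied.
With every stage satisfied, the importer prevails on this issue.
— Issue III —
Stage III.1 (importer, the preponderance of the evidence, weight is at least 51): (f) net 97−46=51 ≥ 51 — meets; (g) 51 ≥ 51 — meets.
  Stage III.1 carried; the burden shifts to the customs bureau.
Stage III.2 (customs bureau, a prima facie showing, weight is at least 20): (h) 24 ≥ 20 — meets; (i) 19 < 20 — fails.
  Stage III.2 not carried; the customs bureau fails its burden.
The importer prevails on this issue.
Per-issue: Issue I → customs bureau; Issue II → importer; Issue III → importer. The importer must prevail on a majority of issues; overall, the importer prevails.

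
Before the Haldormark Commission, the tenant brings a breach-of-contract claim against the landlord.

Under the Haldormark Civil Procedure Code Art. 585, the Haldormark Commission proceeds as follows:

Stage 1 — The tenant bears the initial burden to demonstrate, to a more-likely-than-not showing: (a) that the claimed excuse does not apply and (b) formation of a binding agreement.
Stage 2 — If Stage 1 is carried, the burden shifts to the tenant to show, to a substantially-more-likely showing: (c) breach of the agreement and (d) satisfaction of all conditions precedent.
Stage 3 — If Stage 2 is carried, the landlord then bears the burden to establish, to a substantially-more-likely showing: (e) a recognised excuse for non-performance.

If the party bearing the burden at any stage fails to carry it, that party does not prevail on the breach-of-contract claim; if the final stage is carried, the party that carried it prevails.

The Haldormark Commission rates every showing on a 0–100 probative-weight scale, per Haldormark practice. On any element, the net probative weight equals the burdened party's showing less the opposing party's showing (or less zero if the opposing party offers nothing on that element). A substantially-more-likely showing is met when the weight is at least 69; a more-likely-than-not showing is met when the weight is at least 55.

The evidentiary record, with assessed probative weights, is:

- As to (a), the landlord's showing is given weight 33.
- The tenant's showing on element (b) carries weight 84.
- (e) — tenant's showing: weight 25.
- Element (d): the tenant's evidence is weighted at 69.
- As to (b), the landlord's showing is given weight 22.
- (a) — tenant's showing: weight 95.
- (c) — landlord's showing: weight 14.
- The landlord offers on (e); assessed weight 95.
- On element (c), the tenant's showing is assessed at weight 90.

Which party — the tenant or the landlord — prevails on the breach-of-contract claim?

landlord

Stage 1 (tenant, a more-likely-than-not showing, weight is at least 55): (a) net 95−33=62 ≥ 55 — meets; (b) net 84−22=62 ≥ 55 — meets.
  Stage 1 is satisfied; the tenant continues to bear the burden.
Stage 2 (tenant, a substantially-more-likely showing, weight is at least 69): (c) net 90−14=76 ≥ 69 — meets; (d) 69 ≥ 69 — meets.
  Stage 2 carried; the burden shifts to the landlord.
Stage 3 (landlord, a substantially-more-likely showing, weight is at least 69): (e) net 95−25=70 ≥ 69 — meets.
  The landlord carries the last stage.
All stages carried — the landlord prevails.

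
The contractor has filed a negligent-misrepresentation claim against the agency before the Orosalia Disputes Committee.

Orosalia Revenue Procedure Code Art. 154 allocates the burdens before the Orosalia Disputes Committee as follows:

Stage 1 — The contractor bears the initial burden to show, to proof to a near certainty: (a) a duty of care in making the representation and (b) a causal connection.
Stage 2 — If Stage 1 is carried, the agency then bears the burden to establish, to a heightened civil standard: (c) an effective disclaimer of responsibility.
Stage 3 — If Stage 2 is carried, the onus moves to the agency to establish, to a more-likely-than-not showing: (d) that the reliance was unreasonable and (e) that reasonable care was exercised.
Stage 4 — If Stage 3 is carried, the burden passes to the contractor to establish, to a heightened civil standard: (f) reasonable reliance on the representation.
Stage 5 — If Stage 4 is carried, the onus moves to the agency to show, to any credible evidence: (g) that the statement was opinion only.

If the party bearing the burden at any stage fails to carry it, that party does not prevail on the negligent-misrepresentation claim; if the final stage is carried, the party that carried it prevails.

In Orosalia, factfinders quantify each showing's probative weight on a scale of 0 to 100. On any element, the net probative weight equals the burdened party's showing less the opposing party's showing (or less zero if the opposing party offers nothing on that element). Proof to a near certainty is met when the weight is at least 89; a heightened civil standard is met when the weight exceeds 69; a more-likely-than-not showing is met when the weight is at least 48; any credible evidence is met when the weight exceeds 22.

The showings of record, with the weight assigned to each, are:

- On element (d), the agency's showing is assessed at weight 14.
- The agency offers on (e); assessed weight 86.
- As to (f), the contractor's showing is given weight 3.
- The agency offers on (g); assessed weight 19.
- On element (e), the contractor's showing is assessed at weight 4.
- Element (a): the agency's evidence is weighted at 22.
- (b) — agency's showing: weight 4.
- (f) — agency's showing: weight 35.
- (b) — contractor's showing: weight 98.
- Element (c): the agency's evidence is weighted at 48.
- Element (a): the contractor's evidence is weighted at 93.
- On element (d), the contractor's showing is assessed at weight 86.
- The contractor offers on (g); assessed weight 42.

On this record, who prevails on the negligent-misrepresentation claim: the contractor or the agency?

At Stage 1 the contractor must meet proof to a near certainty (weight is at least 89): on (a) the weight is 93 less the opposing 22 gives net 71, which does not reach 89, so (a) does not meet the standard; on (b) the weight is 98 less the opposing 4 gives net 94, ≥ 89, so (b) meets the standard.
  Not every element is met, so the contractor fails to carry Stage 1.
The agency prevails.

agency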